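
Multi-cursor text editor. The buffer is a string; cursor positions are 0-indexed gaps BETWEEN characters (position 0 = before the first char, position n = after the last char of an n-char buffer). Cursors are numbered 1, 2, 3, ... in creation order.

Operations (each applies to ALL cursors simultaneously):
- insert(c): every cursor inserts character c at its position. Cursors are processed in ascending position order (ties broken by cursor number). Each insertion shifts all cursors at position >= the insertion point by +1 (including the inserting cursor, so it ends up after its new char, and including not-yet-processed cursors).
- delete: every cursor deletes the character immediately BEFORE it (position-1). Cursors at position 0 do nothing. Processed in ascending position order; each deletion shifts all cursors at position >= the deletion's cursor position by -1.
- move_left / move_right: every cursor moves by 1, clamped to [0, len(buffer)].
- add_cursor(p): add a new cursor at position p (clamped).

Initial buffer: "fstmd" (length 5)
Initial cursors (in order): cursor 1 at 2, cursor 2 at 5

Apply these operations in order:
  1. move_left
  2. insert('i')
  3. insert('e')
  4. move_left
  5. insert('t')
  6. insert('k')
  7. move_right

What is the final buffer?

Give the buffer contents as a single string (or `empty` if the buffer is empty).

Answer: fitkestmitked

Derivation:
After op 1 (move_left): buffer="fstmd" (len 5), cursors c1@1 c2@4, authorship .....
After op 2 (insert('i')): buffer="fistmid" (len 7), cursors c1@2 c2@6, authorship .1...2.
After op 3 (insert('e')): buffer="fiestmied" (len 9), cursors c1@3 c2@8, authorship .11...22.
After op 4 (move_left): buffer="fiestmied" (len 9), cursors c1@2 c2@7, authorship .11...22.
After op 5 (insert('t')): buffer="fitestmited" (len 11), cursors c1@3 c2@9, authorship .111...222.
After op 6 (insert('k')): buffer="fitkestmitked" (len 13), cursors c1@4 c2@11, authorship .1111...2222.
After op 7 (move_right): buffer="fitkestmitked" (len 13), cursors c1@5 c2@12, authorship .1111...2222.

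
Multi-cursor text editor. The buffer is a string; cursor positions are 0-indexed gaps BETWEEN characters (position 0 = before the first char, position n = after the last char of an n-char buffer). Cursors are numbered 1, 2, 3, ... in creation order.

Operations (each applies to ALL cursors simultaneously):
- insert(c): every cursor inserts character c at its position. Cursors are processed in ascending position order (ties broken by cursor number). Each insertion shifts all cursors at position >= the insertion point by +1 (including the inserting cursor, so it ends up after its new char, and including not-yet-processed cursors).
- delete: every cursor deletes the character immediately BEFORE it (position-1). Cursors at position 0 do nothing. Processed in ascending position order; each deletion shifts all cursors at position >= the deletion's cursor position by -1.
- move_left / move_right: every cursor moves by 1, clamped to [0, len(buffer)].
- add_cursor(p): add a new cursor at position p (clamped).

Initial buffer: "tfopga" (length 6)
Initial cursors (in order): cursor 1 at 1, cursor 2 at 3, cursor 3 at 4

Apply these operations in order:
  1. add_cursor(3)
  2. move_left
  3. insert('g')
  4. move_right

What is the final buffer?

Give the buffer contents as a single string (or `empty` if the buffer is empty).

Answer: gtfggogpga

Derivation:
After op 1 (add_cursor(3)): buffer="tfopga" (len 6), cursors c1@1 c2@3 c4@3 c3@4, authorship ......
After op 2 (move_left): buffer="tfopga" (len 6), cursors c1@0 c2@2 c4@2 c3@3, authorship ......
After op 3 (insert('g')): buffer="gtfggogpga" (len 10), cursors c1@1 c2@5 c4@5 c3@7, authorship 1..24.3...
After op 4 (move_right): buffer="gtfggogpga" (len 10), cursors c1@2 c2@6 c4@6 c3@8, authorship 1..24.3...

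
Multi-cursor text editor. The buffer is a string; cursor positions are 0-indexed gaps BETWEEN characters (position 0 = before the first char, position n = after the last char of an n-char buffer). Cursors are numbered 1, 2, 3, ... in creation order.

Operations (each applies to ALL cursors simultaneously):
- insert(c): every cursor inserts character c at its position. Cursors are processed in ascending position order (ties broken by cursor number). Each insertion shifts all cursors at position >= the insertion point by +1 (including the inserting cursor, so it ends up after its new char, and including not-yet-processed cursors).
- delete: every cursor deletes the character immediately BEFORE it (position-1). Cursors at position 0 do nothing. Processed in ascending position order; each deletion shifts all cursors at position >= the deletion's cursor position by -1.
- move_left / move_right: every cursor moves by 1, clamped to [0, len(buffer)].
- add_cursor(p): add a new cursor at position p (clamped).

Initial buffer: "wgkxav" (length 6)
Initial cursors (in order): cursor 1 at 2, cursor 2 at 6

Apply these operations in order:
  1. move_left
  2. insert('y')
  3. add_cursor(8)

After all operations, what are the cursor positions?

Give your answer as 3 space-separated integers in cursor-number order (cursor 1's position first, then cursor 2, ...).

Answer: 2 7 8

Derivation:
After op 1 (move_left): buffer="wgkxav" (len 6), cursors c1@1 c2@5, authorship ......
After op 2 (insert('y')): buffer="wygkxayv" (len 8), cursors c1@2 c2@7, authorship .1....2.
After op 3 (add_cursor(8)): buffer="wygkxayv" (len 8), cursors c1@2 c2@7 c3@8, authorship .1....2.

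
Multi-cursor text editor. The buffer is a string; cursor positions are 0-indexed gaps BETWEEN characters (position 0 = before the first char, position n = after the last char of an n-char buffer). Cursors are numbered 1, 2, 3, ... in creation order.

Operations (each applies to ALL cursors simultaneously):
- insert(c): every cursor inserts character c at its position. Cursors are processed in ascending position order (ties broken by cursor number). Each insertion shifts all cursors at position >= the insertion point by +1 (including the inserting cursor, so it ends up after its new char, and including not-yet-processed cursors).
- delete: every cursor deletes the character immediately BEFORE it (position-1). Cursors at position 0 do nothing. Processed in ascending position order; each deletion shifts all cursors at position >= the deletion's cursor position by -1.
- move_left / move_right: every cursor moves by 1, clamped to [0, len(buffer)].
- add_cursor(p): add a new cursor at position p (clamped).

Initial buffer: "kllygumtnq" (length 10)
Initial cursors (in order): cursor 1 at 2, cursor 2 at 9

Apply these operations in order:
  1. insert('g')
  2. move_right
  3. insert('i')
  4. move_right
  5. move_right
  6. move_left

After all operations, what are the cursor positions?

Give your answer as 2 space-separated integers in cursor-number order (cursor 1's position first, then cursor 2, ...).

Answer: 6 13

Derivation:
After op 1 (insert('g')): buffer="klglygumtngq" (len 12), cursors c1@3 c2@11, authorship ..1.......2.
After op 2 (move_right): buffer="klglygumtngq" (len 12), cursors c1@4 c2@12, authorship ..1.......2.
After op 3 (insert('i')): buffer="klgliygumtngqi" (len 14), cursors c1@5 c2@14, authorship ..1.1......2.2
After op 4 (move_right): buffer="klgliygumtngqi" (len 14), cursors c1@6 c2@14, authorship ..1.1......2.2
After op 5 (move_right): buffer="klgliygumtngqi" (len 14), cursors c1@7 c2@14, authorship ..1.1......2.2
After op 6 (move_left): buffer="klgliygumtngqi" (len 14), cursors c1@6 c2@13, authorship ..1.1......2.2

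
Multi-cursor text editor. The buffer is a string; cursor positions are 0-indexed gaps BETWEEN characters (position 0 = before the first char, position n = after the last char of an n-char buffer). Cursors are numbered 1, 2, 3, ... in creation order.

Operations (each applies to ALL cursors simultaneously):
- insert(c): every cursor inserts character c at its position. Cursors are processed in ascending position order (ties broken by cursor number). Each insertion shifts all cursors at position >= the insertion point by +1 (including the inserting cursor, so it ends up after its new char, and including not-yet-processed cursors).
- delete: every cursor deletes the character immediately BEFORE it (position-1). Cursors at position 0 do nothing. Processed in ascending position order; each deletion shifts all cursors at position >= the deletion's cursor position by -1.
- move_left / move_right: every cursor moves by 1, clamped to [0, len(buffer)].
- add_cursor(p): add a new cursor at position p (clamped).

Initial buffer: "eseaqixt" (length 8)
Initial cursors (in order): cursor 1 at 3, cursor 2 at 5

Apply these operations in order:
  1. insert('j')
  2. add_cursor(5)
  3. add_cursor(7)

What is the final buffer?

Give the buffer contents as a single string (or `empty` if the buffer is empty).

Answer: esejaqjixt

Derivation:
After op 1 (insert('j')): buffer="esejaqjixt" (len 10), cursors c1@4 c2@7, authorship ...1..2...
After op 2 (add_cursor(5)): buffer="esejaqjixt" (len 10), cursors c1@4 c3@5 c2@7, authorship ...1..2...
After op 3 (add_cursor(7)): buffer="esejaqjixt" (len 10), cursors c1@4 c3@5 c2@7 c4@7, authorship ...1..2...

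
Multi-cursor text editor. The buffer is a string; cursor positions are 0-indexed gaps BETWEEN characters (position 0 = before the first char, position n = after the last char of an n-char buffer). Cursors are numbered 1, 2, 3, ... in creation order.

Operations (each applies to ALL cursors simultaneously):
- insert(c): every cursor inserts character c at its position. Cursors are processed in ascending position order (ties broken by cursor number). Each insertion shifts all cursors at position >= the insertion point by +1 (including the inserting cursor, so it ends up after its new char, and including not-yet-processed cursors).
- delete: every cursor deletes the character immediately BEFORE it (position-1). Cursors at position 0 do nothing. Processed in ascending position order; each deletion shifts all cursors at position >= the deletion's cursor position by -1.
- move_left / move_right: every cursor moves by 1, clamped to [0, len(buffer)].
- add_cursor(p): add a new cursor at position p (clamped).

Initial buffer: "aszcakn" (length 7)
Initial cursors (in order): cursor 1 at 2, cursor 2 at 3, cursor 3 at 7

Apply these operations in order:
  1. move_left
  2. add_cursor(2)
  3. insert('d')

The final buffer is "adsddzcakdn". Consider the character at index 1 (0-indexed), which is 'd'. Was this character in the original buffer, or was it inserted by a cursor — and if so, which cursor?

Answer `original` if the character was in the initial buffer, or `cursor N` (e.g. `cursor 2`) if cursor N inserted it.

Answer: cursor 1

Derivation:
After op 1 (move_left): buffer="aszcakn" (len 7), cursors c1@1 c2@2 c3@6, authorship .......
After op 2 (add_cursor(2)): buffer="aszcakn" (len 7), cursors c1@1 c2@2 c4@2 c3@6, authorship .......
After op 3 (insert('d')): buffer="adsddzcakdn" (len 11), cursors c1@2 c2@5 c4@5 c3@10, authorship .1.24....3.
Authorship (.=original, N=cursor N): . 1 . 2 4 . . . . 3 .
Index 1: author = 1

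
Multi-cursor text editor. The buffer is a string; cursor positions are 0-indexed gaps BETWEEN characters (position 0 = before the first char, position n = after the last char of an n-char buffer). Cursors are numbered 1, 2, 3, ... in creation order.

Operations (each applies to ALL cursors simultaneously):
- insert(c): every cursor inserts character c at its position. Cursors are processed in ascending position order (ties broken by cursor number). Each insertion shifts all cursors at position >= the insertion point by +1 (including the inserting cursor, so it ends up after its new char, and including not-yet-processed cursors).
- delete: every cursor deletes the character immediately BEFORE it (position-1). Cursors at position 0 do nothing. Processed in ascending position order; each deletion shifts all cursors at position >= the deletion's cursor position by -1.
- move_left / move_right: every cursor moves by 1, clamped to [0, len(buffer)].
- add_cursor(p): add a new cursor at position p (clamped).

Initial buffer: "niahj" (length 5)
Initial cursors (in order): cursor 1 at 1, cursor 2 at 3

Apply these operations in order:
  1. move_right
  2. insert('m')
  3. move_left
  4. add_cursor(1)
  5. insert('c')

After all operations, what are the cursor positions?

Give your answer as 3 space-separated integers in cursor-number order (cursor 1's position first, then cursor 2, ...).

Answer: 4 8 2

Derivation:
After op 1 (move_right): buffer="niahj" (len 5), cursors c1@2 c2@4, authorship .....
After op 2 (insert('m')): buffer="nimahmj" (len 7), cursors c1@3 c2@6, authorship ..1..2.
After op 3 (move_left): buffer="nimahmj" (len 7), cursors c1@2 c2@5, authorship ..1..2.
After op 4 (add_cursor(1)): buffer="nimahmj" (len 7), cursors c3@1 c1@2 c2@5, authorship ..1..2.
After op 5 (insert('c')): buffer="ncicmahcmj" (len 10), cursors c3@2 c1@4 c2@8, authorship .3.11..22.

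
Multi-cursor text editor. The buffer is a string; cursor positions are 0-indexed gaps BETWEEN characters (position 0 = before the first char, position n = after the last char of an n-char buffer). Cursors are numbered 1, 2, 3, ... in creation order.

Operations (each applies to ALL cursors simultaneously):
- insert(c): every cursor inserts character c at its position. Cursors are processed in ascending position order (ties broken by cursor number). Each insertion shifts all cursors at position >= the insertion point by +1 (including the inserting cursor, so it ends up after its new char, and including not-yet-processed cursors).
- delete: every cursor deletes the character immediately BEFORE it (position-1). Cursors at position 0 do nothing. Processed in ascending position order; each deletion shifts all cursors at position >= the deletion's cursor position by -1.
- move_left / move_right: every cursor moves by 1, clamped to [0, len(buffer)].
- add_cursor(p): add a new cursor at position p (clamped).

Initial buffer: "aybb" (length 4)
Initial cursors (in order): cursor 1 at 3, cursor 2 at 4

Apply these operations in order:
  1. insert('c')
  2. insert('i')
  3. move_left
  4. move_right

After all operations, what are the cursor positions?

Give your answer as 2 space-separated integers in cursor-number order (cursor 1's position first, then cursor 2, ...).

Answer: 5 8

Derivation:
After op 1 (insert('c')): buffer="aybcbc" (len 6), cursors c1@4 c2@6, authorship ...1.2
After op 2 (insert('i')): buffer="aybcibci" (len 8), cursors c1@5 c2@8, authorship ...11.22
After op 3 (move_left): buffer="aybcibci" (len 8), cursors c1@4 c2@7, authorship ...11.22
After op 4 (move_right): buffer="aybcibci" (len 8), cursors c1@5 c2@8, authorship ...11.22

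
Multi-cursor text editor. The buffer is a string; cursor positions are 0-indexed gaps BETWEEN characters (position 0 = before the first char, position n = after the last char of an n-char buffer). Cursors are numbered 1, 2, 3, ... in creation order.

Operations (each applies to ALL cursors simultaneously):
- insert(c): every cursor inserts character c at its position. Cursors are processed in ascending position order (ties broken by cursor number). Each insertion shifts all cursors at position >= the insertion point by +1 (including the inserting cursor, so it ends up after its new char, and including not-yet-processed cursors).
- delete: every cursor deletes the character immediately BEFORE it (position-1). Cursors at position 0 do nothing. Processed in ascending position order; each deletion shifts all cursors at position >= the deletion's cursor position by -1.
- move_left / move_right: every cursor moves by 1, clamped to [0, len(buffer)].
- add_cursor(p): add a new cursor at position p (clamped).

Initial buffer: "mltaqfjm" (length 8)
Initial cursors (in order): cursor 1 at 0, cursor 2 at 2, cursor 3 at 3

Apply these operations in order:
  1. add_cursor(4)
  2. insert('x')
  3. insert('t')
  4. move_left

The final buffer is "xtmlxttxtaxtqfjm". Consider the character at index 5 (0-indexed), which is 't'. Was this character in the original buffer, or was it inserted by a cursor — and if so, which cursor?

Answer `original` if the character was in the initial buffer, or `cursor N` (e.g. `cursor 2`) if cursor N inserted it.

Answer: cursor 2

Derivation:
After op 1 (add_cursor(4)): buffer="mltaqfjm" (len 8), cursors c1@0 c2@2 c3@3 c4@4, authorship ........
After op 2 (insert('x')): buffer="xmlxtxaxqfjm" (len 12), cursors c1@1 c2@4 c3@6 c4@8, authorship 1..2.3.4....
After op 3 (insert('t')): buffer="xtmlxttxtaxtqfjm" (len 16), cursors c1@2 c2@6 c3@9 c4@12, authorship 11..22.33.44....
After op 4 (move_left): buffer="xtmlxttxtaxtqfjm" (len 16), cursors c1@1 c2@5 c3@8 c4@11, authorship 11..22.33.44....
Authorship (.=original, N=cursor N): 1 1 . . 2 2 . 3 3 . 4 4 . . . .
Index 5: author = 2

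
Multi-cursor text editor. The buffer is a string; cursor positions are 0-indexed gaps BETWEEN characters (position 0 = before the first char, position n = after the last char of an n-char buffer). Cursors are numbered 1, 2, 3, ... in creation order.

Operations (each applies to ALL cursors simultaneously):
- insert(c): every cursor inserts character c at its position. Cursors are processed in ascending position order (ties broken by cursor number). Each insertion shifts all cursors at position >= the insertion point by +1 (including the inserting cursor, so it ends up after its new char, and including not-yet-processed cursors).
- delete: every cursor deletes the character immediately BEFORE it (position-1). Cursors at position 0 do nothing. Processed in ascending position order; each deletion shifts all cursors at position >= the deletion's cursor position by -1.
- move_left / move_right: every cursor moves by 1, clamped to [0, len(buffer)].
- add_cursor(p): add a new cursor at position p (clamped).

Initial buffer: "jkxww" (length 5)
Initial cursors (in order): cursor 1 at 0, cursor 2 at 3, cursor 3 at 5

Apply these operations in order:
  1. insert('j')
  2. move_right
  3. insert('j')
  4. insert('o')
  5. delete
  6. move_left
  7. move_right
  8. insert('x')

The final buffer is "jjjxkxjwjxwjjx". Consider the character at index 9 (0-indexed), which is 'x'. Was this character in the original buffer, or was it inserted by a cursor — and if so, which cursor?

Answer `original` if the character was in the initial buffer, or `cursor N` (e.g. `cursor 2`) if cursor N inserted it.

Answer: cursor 2

Derivation:
After op 1 (insert('j')): buffer="jjkxjwwj" (len 8), cursors c1@1 c2@5 c3@8, authorship 1...2..3
After op 2 (move_right): buffer="jjkxjwwj" (len 8), cursors c1@2 c2@6 c3@8, authorship 1...2..3
After op 3 (insert('j')): buffer="jjjkxjwjwjj" (len 11), cursors c1@3 c2@8 c3@11, authorship 1.1..2.2.33
After op 4 (insert('o')): buffer="jjjokxjwjowjjo" (len 14), cursors c1@4 c2@10 c3@14, authorship 1.11..2.22.333
After op 5 (delete): buffer="jjjkxjwjwjj" (len 11), cursors c1@3 c2@8 c3@11, authorship 1.1..2.2.33
After op 6 (move_left): buffer="jjjkxjwjwjj" (len 11), cursors c1@2 c2@7 c3@10, authorship 1.1..2.2.33
After op 7 (move_right): buffer="jjjkxjwjwjj" (len 11), cursors c1@3 c2@8 c3@11, authorship 1.1..2.2.33
After op 8 (insert('x')): buffer="jjjxkxjwjxwjjx" (len 14), cursors c1@4 c2@10 c3@14, authorship 1.11..2.22.333
Authorship (.=original, N=cursor N): 1 . 1 1 . . 2 . 2 2 . 3 3 3
Index 9: author = 2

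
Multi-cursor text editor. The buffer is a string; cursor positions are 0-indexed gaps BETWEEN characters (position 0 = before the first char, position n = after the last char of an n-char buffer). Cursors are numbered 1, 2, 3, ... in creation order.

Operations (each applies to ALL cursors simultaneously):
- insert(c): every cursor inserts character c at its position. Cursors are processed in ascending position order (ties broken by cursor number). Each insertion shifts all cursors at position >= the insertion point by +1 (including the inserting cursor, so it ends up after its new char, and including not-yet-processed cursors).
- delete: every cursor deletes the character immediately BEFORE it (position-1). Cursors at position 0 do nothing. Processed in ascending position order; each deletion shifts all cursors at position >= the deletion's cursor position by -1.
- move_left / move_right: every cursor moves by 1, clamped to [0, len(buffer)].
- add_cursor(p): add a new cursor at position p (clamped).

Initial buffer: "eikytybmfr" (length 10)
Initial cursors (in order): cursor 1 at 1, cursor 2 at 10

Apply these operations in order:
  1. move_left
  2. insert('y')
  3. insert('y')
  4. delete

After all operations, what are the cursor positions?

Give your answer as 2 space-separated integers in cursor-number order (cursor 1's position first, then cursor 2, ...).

After op 1 (move_left): buffer="eikytybmfr" (len 10), cursors c1@0 c2@9, authorship ..........
After op 2 (insert('y')): buffer="yeikytybmfyr" (len 12), cursors c1@1 c2@11, authorship 1.........2.
After op 3 (insert('y')): buffer="yyeikytybmfyyr" (len 14), cursors c1@2 c2@13, authorship 11.........22.
After op 4 (delete): buffer="yeikytybmfyr" (len 12), cursors c1@1 c2@11, authorship 1.........2.

Answer: 1 11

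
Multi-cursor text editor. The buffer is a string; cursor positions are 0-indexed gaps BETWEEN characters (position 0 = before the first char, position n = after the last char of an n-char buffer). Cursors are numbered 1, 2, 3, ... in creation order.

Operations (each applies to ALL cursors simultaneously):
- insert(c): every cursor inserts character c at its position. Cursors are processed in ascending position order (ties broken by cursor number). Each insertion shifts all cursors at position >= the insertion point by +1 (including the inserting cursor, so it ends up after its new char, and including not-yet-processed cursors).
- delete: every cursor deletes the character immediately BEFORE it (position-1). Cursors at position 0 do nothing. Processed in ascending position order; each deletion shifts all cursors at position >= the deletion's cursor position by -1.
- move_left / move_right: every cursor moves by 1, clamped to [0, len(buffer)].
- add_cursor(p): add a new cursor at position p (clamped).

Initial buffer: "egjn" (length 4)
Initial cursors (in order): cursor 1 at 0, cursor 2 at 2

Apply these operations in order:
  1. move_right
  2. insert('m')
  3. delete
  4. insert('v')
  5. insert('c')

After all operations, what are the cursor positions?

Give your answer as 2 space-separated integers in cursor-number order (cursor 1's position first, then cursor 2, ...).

After op 1 (move_right): buffer="egjn" (len 4), cursors c1@1 c2@3, authorship ....
After op 2 (insert('m')): buffer="emgjmn" (len 6), cursors c1@2 c2@5, authorship .1..2.
After op 3 (delete): buffer="egjn" (len 4), cursors c1@1 c2@3, authorship ....
After op 4 (insert('v')): buffer="evgjvn" (len 6), cursors c1@2 c2@5, authorship .1..2.
After op 5 (insert('c')): buffer="evcgjvcn" (len 8), cursors c1@3 c2@7, authorship .11..22.

Answer: 3 7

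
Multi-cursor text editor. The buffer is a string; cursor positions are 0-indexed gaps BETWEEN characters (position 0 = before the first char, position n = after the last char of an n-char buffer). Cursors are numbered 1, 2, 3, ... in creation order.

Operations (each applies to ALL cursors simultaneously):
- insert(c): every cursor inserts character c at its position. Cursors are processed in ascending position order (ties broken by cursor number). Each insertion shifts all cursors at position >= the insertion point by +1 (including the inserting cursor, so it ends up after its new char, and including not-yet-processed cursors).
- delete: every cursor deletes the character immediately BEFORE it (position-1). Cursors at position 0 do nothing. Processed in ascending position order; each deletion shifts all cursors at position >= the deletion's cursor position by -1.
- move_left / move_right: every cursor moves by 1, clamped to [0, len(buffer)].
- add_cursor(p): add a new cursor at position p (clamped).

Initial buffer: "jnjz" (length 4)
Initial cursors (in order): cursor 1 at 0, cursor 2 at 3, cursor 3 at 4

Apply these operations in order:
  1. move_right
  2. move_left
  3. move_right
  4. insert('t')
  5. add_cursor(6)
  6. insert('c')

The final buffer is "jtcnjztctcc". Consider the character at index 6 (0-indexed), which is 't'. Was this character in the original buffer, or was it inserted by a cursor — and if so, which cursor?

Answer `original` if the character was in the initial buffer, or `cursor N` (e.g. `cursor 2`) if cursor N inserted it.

After op 1 (move_right): buffer="jnjz" (len 4), cursors c1@1 c2@4 c3@4, authorship ....
After op 2 (move_left): buffer="jnjz" (len 4), cursors c1@0 c2@3 c3@3, authorship ....
After op 3 (move_right): buffer="jnjz" (len 4), cursors c1@1 c2@4 c3@4, authorship ....
After op 4 (insert('t')): buffer="jtnjztt" (len 7), cursors c1@2 c2@7 c3@7, authorship .1...23
After op 5 (add_cursor(6)): buffer="jtnjztt" (len 7), cursors c1@2 c4@6 c2@7 c3@7, authorship .1...23
After op 6 (insert('c')): buffer="jtcnjztctcc" (len 11), cursors c1@3 c4@8 c2@11 c3@11, authorship .11...24323
Authorship (.=original, N=cursor N): . 1 1 . . . 2 4 3 2 3
Index 6: author = 2

Answer: cursor 2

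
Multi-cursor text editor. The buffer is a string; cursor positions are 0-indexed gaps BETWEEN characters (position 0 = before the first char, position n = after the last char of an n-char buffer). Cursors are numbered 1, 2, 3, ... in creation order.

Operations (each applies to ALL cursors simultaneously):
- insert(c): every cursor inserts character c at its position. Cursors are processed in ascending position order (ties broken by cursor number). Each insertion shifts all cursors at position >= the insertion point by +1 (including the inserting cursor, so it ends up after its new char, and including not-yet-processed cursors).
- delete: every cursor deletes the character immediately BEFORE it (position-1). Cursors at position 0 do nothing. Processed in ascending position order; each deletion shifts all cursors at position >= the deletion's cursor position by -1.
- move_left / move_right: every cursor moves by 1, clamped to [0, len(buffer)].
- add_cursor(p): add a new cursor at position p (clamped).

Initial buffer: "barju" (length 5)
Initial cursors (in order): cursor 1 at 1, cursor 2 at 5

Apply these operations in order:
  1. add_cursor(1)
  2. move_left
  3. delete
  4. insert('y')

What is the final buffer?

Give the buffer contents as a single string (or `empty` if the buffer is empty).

Answer: yybaryu

Derivation:
After op 1 (add_cursor(1)): buffer="barju" (len 5), cursors c1@1 c3@1 c2@5, authorship .....
After op 2 (move_left): buffer="barju" (len 5), cursors c1@0 c3@0 c2@4, authorship .....
After op 3 (delete): buffer="baru" (len 4), cursors c1@0 c3@0 c2@3, authorship ....
After op 4 (insert('y')): buffer="yybaryu" (len 7), cursors c1@2 c3@2 c2@6, authorship 13...2.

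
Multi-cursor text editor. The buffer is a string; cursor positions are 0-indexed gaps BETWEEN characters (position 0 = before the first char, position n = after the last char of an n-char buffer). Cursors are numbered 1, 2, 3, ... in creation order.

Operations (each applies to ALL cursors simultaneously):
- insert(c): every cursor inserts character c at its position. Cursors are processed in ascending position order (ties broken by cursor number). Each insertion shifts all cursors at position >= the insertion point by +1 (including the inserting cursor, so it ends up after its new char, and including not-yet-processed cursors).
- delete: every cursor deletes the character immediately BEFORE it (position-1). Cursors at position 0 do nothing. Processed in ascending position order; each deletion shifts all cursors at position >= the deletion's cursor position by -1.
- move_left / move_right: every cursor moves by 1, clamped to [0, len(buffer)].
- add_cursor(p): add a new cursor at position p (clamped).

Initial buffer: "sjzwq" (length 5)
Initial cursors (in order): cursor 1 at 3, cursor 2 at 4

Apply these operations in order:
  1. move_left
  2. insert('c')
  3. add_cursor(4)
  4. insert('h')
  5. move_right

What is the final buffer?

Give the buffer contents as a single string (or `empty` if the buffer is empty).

After op 1 (move_left): buffer="sjzwq" (len 5), cursors c1@2 c2@3, authorship .....
After op 2 (insert('c')): buffer="sjczcwq" (len 7), cursors c1@3 c2@5, authorship ..1.2..
After op 3 (add_cursor(4)): buffer="sjczcwq" (len 7), cursors c1@3 c3@4 c2@5, authorship ..1.2..
After op 4 (insert('h')): buffer="sjchzhchwq" (len 10), cursors c1@4 c3@6 c2@8, authorship ..11.322..
After op 5 (move_right): buffer="sjchzhchwq" (len 10), cursors c1@5 c3@7 c2@9, authorship ..11.322..

Answer: sjchzhchwq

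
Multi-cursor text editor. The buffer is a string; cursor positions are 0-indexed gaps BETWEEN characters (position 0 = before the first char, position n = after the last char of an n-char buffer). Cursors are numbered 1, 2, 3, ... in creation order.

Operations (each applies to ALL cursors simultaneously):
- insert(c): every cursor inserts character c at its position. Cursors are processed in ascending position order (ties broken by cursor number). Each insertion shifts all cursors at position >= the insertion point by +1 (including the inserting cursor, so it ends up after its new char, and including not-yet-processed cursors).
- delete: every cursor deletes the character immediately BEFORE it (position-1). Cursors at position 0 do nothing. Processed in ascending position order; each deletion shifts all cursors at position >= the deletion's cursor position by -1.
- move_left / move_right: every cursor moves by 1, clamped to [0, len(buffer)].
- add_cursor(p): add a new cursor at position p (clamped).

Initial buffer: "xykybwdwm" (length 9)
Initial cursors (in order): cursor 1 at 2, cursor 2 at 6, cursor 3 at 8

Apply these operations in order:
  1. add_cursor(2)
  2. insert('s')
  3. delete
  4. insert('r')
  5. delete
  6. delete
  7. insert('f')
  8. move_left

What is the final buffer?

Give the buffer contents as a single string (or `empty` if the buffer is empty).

After op 1 (add_cursor(2)): buffer="xykybwdwm" (len 9), cursors c1@2 c4@2 c2@6 c3@8, authorship .........
After op 2 (insert('s')): buffer="xysskybwsdwsm" (len 13), cursors c1@4 c4@4 c2@9 c3@12, authorship ..14....2..3.
After op 3 (delete): buffer="xykybwdwm" (len 9), cursors c1@2 c4@2 c2@6 c3@8, authorship .........
After op 4 (insert('r')): buffer="xyrrkybwrdwrm" (len 13), cursors c1@4 c4@4 c2@9 c3@12, authorship ..14....2..3.
After op 5 (delete): buffer="xykybwdwm" (len 9), cursors c1@2 c4@2 c2@6 c3@8, authorship .........
After op 6 (delete): buffer="kybdm" (len 5), cursors c1@0 c4@0 c2@3 c3@4, authorship .....
After op 7 (insert('f')): buffer="ffkybfdfm" (len 9), cursors c1@2 c4@2 c2@6 c3@8, authorship 14...2.3.
After op 8 (move_left): buffer="ffkybfdfm" (len 9), cursors c1@1 c4@1 c2@5 c3@7, authorship 14...2.3.

Answer: ffkybfdfm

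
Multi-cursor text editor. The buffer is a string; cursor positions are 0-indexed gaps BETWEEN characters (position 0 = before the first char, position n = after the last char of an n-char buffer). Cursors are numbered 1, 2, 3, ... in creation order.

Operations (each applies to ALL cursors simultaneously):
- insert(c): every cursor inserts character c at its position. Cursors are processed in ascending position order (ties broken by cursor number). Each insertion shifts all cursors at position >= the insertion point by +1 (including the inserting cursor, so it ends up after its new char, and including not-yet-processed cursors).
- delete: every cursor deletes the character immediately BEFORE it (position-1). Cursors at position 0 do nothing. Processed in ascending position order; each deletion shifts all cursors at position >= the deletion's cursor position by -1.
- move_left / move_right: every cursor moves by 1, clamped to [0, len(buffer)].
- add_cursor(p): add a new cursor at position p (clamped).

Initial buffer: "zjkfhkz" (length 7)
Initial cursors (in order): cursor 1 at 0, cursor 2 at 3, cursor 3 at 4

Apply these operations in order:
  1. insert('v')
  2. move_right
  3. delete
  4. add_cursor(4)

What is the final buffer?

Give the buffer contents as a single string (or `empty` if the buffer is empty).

Answer: vjkvvkz

Derivation:
After op 1 (insert('v')): buffer="vzjkvfvhkz" (len 10), cursors c1@1 c2@5 c3@7, authorship 1...2.3...
After op 2 (move_right): buffer="vzjkvfvhkz" (len 10), cursors c1@2 c2@6 c3@8, authorship 1...2.3...
After op 3 (delete): buffer="vjkvvkz" (len 7), cursors c1@1 c2@4 c3@5, authorship 1..23..
After op 4 (add_cursor(4)): buffer="vjkvvkz" (len 7), cursors c1@1 c2@4 c4@4 c3@5, authorship 1..23..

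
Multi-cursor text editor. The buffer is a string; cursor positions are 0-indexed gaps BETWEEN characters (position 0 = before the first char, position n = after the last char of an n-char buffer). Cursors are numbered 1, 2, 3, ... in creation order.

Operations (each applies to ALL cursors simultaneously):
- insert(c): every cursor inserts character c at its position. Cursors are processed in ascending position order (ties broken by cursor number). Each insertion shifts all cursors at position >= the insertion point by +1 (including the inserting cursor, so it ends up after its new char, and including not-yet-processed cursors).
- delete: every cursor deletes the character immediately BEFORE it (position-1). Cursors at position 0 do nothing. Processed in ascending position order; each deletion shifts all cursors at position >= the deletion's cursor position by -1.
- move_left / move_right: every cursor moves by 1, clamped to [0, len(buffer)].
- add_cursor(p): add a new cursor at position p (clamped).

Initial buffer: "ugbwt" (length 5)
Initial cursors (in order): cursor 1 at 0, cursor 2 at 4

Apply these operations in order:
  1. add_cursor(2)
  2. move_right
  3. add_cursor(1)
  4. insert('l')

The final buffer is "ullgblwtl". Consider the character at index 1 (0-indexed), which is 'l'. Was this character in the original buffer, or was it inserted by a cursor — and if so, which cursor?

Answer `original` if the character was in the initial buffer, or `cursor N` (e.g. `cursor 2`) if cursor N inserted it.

After op 1 (add_cursor(2)): buffer="ugbwt" (len 5), cursors c1@0 c3@2 c2@4, authorship .....
After op 2 (move_right): buffer="ugbwt" (len 5), cursors c1@1 c3@3 c2@5, authorship .....
After op 3 (add_cursor(1)): buffer="ugbwt" (len 5), cursors c1@1 c4@1 c3@3 c2@5, authorship .....
After op 4 (insert('l')): buffer="ullgblwtl" (len 9), cursors c1@3 c4@3 c3@6 c2@9, authorship .14..3..2
Authorship (.=original, N=cursor N): . 1 4 . . 3 . . 2
Index 1: author = 1

Answer: cursor 1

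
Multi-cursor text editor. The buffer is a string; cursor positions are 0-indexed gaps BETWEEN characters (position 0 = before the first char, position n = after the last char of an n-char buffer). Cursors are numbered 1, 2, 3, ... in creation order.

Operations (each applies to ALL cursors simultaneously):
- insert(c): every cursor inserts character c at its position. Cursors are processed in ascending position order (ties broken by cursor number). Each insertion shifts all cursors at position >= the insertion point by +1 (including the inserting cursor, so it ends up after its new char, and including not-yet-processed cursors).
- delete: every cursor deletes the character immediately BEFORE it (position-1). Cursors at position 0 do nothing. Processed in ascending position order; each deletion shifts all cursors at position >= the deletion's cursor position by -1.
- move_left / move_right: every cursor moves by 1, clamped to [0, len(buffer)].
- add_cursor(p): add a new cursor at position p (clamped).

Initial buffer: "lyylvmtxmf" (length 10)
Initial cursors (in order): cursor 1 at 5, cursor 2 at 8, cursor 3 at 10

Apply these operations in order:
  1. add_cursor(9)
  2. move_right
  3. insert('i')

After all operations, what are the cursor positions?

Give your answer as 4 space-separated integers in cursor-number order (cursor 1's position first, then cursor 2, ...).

Answer: 7 11 14 14

Derivation:
After op 1 (add_cursor(9)): buffer="lyylvmtxmf" (len 10), cursors c1@5 c2@8 c4@9 c3@10, authorship ..........
After op 2 (move_right): buffer="lyylvmtxmf" (len 10), cursors c1@6 c2@9 c3@10 c4@10, authorship ..........
After op 3 (insert('i')): buffer="lyylvmitxmifii" (len 14), cursors c1@7 c2@11 c3@14 c4@14, authorship ......1...2.34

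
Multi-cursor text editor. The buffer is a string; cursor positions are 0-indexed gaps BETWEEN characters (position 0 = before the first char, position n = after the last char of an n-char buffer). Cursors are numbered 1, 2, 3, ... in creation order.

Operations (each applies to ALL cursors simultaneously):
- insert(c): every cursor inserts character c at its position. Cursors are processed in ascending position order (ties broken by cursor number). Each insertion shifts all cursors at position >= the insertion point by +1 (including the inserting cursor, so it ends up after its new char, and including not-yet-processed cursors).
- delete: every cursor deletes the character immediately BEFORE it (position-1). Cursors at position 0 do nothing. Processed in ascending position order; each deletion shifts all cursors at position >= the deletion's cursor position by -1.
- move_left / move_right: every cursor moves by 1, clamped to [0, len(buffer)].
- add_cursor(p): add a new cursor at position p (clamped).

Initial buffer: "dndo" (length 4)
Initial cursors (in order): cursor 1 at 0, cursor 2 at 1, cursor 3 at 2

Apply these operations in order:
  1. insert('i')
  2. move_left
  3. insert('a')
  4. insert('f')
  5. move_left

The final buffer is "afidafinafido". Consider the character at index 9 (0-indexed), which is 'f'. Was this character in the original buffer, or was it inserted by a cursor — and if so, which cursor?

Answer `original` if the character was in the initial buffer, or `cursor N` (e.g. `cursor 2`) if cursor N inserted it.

Answer: cursor 3

Derivation:
After op 1 (insert('i')): buffer="idinido" (len 7), cursors c1@1 c2@3 c3@5, authorship 1.2.3..
After op 2 (move_left): buffer="idinido" (len 7), cursors c1@0 c2@2 c3@4, authorship 1.2.3..
After op 3 (insert('a')): buffer="aidainaido" (len 10), cursors c1@1 c2@4 c3@7, authorship 11.22.33..
After op 4 (insert('f')): buffer="afidafinafido" (len 13), cursors c1@2 c2@6 c3@10, authorship 111.222.333..
After op 5 (move_left): buffer="afidafinafido" (len 13), cursors c1@1 c2@5 c3@9, authorship 111.222.333..
Authorship (.=original, N=cursor N): 1 1 1 . 2 2 2 . 3 3 3 . .
Index 9: author = 3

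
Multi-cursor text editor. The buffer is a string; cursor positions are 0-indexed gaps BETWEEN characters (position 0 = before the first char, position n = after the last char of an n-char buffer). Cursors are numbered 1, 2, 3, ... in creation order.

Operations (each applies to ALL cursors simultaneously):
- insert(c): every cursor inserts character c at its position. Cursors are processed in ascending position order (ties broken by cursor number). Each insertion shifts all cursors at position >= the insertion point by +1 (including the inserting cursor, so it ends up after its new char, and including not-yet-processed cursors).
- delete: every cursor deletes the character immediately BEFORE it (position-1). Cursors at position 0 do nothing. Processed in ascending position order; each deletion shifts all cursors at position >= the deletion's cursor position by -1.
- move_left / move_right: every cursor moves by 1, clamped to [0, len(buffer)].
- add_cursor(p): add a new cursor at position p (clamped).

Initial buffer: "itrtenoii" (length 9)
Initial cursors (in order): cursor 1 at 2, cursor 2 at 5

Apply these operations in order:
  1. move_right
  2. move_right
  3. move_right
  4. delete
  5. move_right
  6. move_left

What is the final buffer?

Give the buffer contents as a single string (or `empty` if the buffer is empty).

After op 1 (move_right): buffer="itrtenoii" (len 9), cursors c1@3 c2@6, authorship .........
After op 2 (move_right): buffer="itrtenoii" (len 9), cursors c1@4 c2@7, authorship .........
After op 3 (move_right): buffer="itrtenoii" (len 9), cursors c1@5 c2@8, authorship .........
After op 4 (delete): buffer="itrtnoi" (len 7), cursors c1@4 c2@6, authorship .......
After op 5 (move_right): buffer="itrtnoi" (len 7), cursors c1@5 c2@7, authorship .......
After op 6 (move_left): buffer="itrtnoi" (len 7), cursors c1@4 c2@6, authorship .......

Answer: itrtnoi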